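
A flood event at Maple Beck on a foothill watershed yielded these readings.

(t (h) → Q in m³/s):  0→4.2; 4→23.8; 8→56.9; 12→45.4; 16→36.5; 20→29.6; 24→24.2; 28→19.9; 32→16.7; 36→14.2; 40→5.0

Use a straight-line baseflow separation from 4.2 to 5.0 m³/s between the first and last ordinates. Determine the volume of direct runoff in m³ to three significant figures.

V ≈ 3.25 × 10^6 m³

Direct-runoff ordinates (Q − Q_b): 0.00, 19.52, 52.54, 40.96, 31.98, 25.00, 19.52, 15.14, 11.86, 9.28, 0.00 m³/s.
ΣQ_DR = 225.8 m³/s.
With Δt = 4 h = 14400 s, V = ΣQ_DR · Δt = 225.8 × 14400 = 3.25 × 10^6 m³.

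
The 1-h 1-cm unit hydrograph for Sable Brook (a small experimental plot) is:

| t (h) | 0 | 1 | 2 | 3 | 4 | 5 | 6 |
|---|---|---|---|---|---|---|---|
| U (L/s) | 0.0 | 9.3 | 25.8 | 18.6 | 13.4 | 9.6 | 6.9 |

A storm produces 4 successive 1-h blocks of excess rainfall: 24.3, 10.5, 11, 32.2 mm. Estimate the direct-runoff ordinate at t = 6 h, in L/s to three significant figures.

By discrete convolution, Q_j = Σ (P_i / 10 mm) · U_{j−i}.
At t = 6 h (j=6): Q = (24.3/10)·6.9 + (10.5/10)·9.6 + (11/10)·13.4 + (32.2/10)·18.6 = 101 L/s.

Q ≈ 101 L/s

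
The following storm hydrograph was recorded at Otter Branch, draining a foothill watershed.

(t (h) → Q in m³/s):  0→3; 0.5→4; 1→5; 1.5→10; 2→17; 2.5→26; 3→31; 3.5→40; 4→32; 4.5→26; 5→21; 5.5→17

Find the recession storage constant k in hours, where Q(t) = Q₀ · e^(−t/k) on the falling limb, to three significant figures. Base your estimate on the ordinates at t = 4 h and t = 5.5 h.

On the falling limb, Q drops from 32 to 17 m³/s between t = 4 h and t = 5.5 h (Δt = 1.5 h).
k = −Δt / ln(Q₂/Q₁) = −1.5 / ln(17/32) = 2.37 h.

k ≈ 2.37 h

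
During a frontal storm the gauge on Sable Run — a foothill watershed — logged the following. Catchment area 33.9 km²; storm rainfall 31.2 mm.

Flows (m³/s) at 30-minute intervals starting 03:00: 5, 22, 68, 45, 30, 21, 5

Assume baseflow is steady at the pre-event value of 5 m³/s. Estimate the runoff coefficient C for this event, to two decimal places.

ΣQ_DR = 161.0 m³/s; V = ΣQ_DR·Δt = 2.898 × 10^5 m³.
Runoff depth d = V / A = 8.549 mm.
C = d / P = 8.549 / 31.2 = 0.27.

C ≈ 0.27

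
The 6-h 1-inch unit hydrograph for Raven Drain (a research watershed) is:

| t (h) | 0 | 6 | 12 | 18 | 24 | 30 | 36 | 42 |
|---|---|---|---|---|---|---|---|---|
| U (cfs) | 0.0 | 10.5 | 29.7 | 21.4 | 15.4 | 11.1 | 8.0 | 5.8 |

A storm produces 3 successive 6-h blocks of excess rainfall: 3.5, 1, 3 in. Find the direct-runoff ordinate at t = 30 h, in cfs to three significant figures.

By discrete convolution, Q_j = Σ (P_i / 1 in) · U_{j−i}.
At t = 30 h (j=5): Q = (3.5/1)·11.1 + (1/1)·15.4 + (3/1)·21.4 = 118 cfs.

Q ≈ 118 cfs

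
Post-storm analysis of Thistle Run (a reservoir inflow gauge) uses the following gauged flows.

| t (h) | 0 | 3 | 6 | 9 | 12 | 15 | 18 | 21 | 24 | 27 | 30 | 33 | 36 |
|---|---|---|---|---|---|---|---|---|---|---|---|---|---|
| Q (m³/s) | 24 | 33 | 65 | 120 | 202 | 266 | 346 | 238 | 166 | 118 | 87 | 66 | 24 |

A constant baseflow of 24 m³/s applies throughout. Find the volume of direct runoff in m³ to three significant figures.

V ≈ 1.56 × 10^7 m³

Direct-runoff ordinates (Q − Q_b): 0.0, 9.0, 41.0, 96.0, 178.0, 242.0, 322.0, 214.0, 142.0, 94.0, 63.0, 42.0, 0.0 m³/s.
ΣQ_DR = 1443 m³/s.
With Δt = 3 h = 10800 s, V = ΣQ_DR · Δt = 1443 × 10800 = 1.56 × 10^7 m³.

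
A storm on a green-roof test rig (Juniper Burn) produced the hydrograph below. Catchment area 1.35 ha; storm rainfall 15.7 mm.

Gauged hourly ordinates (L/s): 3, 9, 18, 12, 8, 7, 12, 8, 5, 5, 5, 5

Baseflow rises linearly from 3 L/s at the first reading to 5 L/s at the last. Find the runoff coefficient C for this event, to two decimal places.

ΣQ_DR = 49.00 L/s; V = ΣQ_DR·Δt = 1.764 × 10^5 L.
Runoff depth d = V / A = 13.07 mm.
C = d / P = 13.07 / 15.7 = 0.83.

C ≈ 0.83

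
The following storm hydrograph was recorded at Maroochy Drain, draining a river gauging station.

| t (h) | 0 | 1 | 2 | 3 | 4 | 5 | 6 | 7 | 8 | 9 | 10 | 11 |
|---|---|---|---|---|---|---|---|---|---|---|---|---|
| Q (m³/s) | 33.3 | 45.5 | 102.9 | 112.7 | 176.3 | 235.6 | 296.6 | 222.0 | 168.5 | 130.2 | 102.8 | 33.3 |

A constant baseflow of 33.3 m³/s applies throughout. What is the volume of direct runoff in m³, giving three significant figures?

V ≈ 4.54 × 10^6 m³

Direct-runoff ordinates (Q − Q_b): 0.0, 12.2, 69.6, 79.4, 143.0, 202.3, 263.3, 188.7, 135.2, 96.9, 69.5, 0.0 m³/s.
ΣQ_DR = 1260 m³/s.
With Δt = 1 h = 3600 s, V = ΣQ_DR · Δt = 1260 × 3600 = 4.54 × 10^6 m³.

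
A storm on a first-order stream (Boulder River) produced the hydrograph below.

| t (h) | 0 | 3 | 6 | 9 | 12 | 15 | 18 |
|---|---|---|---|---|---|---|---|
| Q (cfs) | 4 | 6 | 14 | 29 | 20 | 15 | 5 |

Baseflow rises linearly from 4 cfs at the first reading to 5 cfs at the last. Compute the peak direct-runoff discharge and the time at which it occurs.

Subtracting baseflow gives direct-runoff ordinates: 0.00, 1.83, 9.67, 24.50, 15.33, 10.17, 0.00 cfs.
The maximum is 24.50 cfs, occurring at the reading for t = 9 h.

Q_p = 24.50 cfs at t = 9 h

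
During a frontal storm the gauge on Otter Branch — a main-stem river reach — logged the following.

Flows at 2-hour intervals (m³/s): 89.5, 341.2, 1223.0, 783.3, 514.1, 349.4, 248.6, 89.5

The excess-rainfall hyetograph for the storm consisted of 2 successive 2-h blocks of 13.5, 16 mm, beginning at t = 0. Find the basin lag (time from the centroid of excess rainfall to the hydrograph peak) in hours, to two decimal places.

t_L ≈ 1.92 h

Centroid of excess rainfall: t_c = Σ P_i·t̄_i / ΣP_i = 2.0847 h (block centres at 1, 3 h).
Hydrograph peak occurs at t = 4 h, so basin lag t_L = 4 − 2.0847 = 1.92 h.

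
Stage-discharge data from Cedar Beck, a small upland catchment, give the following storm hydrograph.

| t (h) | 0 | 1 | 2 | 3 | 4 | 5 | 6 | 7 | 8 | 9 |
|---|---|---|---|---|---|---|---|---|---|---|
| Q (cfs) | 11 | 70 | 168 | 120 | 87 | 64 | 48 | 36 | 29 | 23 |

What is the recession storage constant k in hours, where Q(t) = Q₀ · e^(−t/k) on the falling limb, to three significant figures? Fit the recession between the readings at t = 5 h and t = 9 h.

k ≈ 3.91 h

On the falling limb, Q drops from 64 to 23 cfs between t = 5 h and t = 9 h (Δt = 4 h).
k = −Δt / ln(Q₂/Q₁) = −4 / ln(23/64) = 3.91 h.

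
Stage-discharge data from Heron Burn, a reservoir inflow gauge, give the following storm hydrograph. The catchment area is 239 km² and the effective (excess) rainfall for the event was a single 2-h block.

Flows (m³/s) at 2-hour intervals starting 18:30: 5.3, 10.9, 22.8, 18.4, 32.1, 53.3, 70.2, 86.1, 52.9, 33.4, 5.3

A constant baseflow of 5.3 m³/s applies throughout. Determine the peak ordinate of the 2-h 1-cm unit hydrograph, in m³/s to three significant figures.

U_p ≈ 80.7 m³/s

Direct runoff: 0.0, 5.6, 17.5, 13.1, 26.8, 48.0, 64.9, 80.8, 47.6, 28.1, 0.0 m³/s; ΣQ_DR = 332.4 m³/s, peak = 80.8 m³/s.
Runoff depth d = ΣQ_DR·Δt / A = 332.4 × 7200 / (239 km²) = 10.01 mm.
The 1-cm UH is the DRH scaled by (10 mm)/d, so U_p = 80.8 × 10/10.01 = 80.7 m³/s.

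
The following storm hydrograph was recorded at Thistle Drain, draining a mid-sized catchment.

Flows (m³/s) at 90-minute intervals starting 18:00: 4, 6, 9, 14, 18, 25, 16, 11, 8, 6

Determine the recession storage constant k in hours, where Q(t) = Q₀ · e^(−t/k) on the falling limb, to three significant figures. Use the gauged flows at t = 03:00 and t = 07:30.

On the falling limb, Q drops from 16 to 6 m³/s between t = 03:00 and t = 07:30 (Δt = 4.5 h).
k = −Δt / ln(Q₂/Q₁) = −4.5 / ln(6/16) = 4.59 h.

k ≈ 4.59 h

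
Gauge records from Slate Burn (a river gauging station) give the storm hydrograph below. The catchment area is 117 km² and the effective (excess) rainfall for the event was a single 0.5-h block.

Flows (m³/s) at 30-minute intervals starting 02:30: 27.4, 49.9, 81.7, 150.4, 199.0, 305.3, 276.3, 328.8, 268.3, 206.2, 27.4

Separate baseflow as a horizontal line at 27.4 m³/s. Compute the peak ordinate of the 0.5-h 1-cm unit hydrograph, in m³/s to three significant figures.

Direct runoff: 0.0, 22.5, 54.3, 123.0, 171.6, 277.9, 248.9, 301.4, 240.9, 178.8, 0.0 m³/s; ΣQ_DR = 1619 m³/s, peak = 301.4 m³/s.
Runoff depth d = ΣQ_DR·Δt / A = 1619 × 1800 / (117 km²) = 24.91 mm.
The 1-cm UH is the DRH scaled by (10 mm)/d, so U_p = 301.4 × 10/24.91 = 121 m³/s.

U_p ≈ 121 m³/s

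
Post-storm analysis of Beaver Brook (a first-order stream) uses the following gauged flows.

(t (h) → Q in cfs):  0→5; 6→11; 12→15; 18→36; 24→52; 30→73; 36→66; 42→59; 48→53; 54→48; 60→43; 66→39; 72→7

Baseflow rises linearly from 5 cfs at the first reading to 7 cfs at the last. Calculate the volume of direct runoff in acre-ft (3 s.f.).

Direct-runoff ordinates (Q − Q_b): 0.00, 5.83, 9.67, 30.50, 46.33, 67.17, 60.00, 52.83, 46.67, 41.50, 36.33, 32.17, 0.00 cfs.
ΣQ_DR = 429.0 cfs.
With Δt = 6 h = 21600 s, V = ΣQ_DR · Δt = 429.0 × 21600 = 9.27 × 10^6 ft³ = 213 acre-ft.

V ≈ 213 acre-ft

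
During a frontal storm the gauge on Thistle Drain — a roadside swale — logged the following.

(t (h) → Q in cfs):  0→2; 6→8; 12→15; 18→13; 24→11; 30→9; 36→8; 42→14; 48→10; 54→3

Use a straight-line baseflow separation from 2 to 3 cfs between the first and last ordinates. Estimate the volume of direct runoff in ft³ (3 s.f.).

V ≈ 1.47 × 10^6 ft³

Direct-runoff ordinates (Q − Q_b): 0.00, 5.89, 12.78, 10.67, 8.56, 6.44, 5.33, 11.22, 7.11, 0.00 cfs.
ΣQ_DR = 68.00 cfs.
With Δt = 6 h = 21600 s, V = ΣQ_DR · Δt = 68.00 × 21600 = 1.47 × 10^6 ft³.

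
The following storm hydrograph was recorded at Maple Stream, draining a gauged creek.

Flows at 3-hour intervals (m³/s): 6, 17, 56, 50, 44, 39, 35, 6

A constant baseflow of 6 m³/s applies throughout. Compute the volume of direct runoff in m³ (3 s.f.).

Direct-runoff ordinates (Q − Q_b): 0.0, 11.0, 50.0, 44.0, 38.0, 33.0, 29.0, 0.0 m³/s.
ΣQ_DR = 205.0 m³/s.
With Δt = 3 h = 10800 s, V = ΣQ_DR · Δt = 205.0 × 10800 = 2.21 × 10^6 m³.

V ≈ 2.21 × 10^6 m³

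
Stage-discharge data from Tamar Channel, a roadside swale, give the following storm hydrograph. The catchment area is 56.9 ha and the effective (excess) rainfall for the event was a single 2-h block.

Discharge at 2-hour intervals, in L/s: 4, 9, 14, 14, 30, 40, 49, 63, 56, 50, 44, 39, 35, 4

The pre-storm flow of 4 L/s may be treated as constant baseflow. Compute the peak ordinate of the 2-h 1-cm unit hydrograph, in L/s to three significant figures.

Direct runoff: 0.0, 5.0, 10.0, 10.0, 26.0, 36.0, 45.0, 59.0, 52.0, 46.0, 40.0, 35.0, 31.0, 0.0 L/s; ΣQ_DR = 395.0 L/s, peak = 59.0 L/s.
Runoff depth d = ΣQ_DR·Δt / A = 395.0 × 7200 / (56.9 ha) = 4.998 mm.
The 1-cm UH is the DRH scaled by (10 mm)/d, so U_p = 59.0 × 10/4.998 = 118 L/s.

U_p ≈ 118 L/s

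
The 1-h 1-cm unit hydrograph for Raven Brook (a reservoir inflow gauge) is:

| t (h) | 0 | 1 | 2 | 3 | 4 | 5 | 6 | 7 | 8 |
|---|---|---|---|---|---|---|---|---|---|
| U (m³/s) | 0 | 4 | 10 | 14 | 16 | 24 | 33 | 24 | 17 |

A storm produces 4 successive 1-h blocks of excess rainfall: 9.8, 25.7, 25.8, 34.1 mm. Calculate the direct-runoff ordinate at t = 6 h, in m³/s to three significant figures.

Q ≈ 183 m³/s

By discrete convolution, Q_j = Σ (P_i / 10 mm) · U_{j−i}.
At t = 6 h (j=6): Q = (9.8/10)·33 + (25.7/10)·24 + (25.8/10)·16 + (34.1/10)·14 = 183 m³/s.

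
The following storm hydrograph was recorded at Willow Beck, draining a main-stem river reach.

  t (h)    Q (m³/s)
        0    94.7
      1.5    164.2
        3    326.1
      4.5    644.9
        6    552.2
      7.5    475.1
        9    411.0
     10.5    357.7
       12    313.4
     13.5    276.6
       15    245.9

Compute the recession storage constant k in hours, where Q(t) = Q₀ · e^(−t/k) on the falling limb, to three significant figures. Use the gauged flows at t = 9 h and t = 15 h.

k ≈ 11.7 h

On the falling limb, Q drops from 411.0 to 245.9 m³/s between t = 9 h and t = 15 h (Δt = 6 h).
k = −Δt / ln(Q₂/Q₁) = −6 / ln(245.9/411.0) = 11.7 h.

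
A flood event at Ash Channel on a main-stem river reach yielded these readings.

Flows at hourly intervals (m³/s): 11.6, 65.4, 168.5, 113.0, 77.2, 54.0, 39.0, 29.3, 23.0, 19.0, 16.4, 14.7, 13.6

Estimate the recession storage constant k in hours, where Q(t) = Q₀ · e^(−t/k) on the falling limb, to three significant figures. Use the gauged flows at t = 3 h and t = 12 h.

k ≈ 4.25 h

On the falling limb, Q drops from 113.0 to 13.6 m³/s between t = 3 h and t = 12 h (Δt = 9 h).
k = −Δt / ln(Q₂/Q₁) = −9 / ln(13.6/113.0) = 4.25 h.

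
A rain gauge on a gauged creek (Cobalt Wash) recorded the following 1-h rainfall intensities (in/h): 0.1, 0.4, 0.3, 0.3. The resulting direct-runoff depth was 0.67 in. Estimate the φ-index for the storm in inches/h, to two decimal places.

φ ≈ 0.11 in/h

Only the 3 blocks with intensity above φ contribute runoff: 0.4, 0.3, 0.3 in/h.
Σ(I−φ)·Δt = d  ⇒  (0.4+0.3+0.3 − 3φ)·1 = 0.67
φ = (1.000 − 0.67/1) / 3 = 0.11 in/h.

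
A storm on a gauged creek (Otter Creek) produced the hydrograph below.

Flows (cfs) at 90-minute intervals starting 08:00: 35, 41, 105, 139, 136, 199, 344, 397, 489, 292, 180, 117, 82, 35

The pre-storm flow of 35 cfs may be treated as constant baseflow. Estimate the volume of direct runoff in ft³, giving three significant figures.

V ≈ 1.13 × 10^7 ft³

Direct-runoff ordinates (Q − Q_b): 0.0, 6.0, 70.0, 104.0, 101.0, 164.0, 309.0, 362.0, 454.0, 257.0, 145.0, 82.0, 47.0, 0.0 cfs.
ΣQ_DR = 2101 cfs.
With Δt = 1.5 h = 5400 s, V = ΣQ_DR · Δt = 2101 × 5400 = 1.13 × 10^7 ft³.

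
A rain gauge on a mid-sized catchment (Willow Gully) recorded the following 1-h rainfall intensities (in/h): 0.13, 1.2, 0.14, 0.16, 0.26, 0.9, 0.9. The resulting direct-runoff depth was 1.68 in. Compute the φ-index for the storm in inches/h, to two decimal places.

φ ≈ 0.44 in/h

Only the 3 blocks with intensity above φ contribute runoff: 1.2, 0.9, 0.9 in/h.
Σ(I−φ)·Δt = d  ⇒  (1.2+0.9+0.9 − 3φ)·1 = 1.68
φ = (3.000 − 1.68/1) / 3 = 0.44 in/h.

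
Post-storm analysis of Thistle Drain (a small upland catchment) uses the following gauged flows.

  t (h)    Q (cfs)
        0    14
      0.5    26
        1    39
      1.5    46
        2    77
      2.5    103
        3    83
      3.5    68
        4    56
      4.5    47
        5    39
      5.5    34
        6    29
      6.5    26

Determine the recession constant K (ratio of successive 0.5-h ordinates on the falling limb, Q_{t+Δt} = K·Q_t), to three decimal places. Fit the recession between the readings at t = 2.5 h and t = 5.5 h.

K ≈ 0.831

Using the recession-limb readings at t = 2.5 h and t = 5.5 h: Q falls from 103 to 34 cfs over 6 intervals.
K = (Q₂/Q₁)^(1/6) = (34/103)^(1/6) = 0.831.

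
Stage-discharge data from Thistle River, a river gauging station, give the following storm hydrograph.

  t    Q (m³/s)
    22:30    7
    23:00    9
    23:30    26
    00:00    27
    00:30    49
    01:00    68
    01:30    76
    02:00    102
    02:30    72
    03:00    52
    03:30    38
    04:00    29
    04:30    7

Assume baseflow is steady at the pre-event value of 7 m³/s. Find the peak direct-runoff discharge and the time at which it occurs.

Q_p = 95.0 m³/s at t = 02:00

Subtracting baseflow gives direct-runoff ordinates: 0.0, 2.0, 19.0, 20.0, 42.0, 61.0, 69.0, 95.0, 65.0, 45.0, 31.0, 22.0, 0.0 m³/s.
The maximum is 95.0 m³/s, occurring at the reading for t = 02:00.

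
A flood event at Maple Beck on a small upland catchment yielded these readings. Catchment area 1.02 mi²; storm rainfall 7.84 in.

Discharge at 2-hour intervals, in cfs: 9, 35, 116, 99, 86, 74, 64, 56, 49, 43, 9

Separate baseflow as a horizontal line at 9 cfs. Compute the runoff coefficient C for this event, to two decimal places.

C ≈ 0.21

ΣQ_DR = 541.0 cfs; V = ΣQ_DR·Δt = 3.895 × 10^6 ft³.
Runoff depth d = V / A = 1.644 in.
C = d / P = 1.644 / 7.84 = 0.21.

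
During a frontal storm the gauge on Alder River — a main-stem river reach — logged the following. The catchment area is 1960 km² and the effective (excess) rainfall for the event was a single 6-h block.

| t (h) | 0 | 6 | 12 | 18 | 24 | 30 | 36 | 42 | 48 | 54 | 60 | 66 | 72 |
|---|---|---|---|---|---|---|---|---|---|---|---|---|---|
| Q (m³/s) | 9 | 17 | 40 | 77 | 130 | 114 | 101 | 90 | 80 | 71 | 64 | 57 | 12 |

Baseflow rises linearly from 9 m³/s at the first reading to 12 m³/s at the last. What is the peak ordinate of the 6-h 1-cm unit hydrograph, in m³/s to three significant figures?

U_p ≈ 150 m³/s

Direct runoff: 0.00, 7.75, 30.50, 67.25, 120.00, 103.75, 90.50, 79.25, 69.00, 59.75, 52.50, 45.25, 0.00 m³/s; ΣQ_DR = 725.5 m³/s, peak = 120.00 m³/s.
Runoff depth d = ΣQ_DR·Δt / A = 725.5 × 21600 / (1960 km²) = 7.995 mm.
The 1-cm UH is the DRH scaled by (10 mm)/d, so U_p = 120.00 × 10/7.995 = 150 m³/s.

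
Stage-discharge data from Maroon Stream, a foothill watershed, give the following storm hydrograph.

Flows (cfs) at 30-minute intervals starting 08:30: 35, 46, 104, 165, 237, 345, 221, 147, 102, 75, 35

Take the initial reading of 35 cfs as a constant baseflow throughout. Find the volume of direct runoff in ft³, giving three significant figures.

Direct-runoff ordinates (Q − Q_b): 0.0, 11.0, 69.0, 130.0, 202.0, 310.0, 186.0, 112.0, 67.0, 40.0, 0.0 cfs.
ΣQ_DR = 1127 cfs.
With Δt = 0.5 h = 1800 s, V = ΣQ_DR · Δt = 1127 × 1800 = 2.03 × 10^6 ft³.

V ≈ 2.03 × 10^6 ft³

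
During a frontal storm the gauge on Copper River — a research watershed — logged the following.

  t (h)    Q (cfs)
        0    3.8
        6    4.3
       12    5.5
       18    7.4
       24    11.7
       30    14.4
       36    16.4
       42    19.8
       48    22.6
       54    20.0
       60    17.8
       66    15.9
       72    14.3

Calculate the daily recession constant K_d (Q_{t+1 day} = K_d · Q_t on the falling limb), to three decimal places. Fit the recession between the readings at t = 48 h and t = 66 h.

Between t = 48 h and t = 66 h the flow falls from 22.6 to 15.9 cfs over 3×6 h = 18 h.
Per-interval ratio K = (15.9/22.6)^(1/3) = 0.8894; K_d = K^(24/6) = 0.626.

K_d ≈ 0.626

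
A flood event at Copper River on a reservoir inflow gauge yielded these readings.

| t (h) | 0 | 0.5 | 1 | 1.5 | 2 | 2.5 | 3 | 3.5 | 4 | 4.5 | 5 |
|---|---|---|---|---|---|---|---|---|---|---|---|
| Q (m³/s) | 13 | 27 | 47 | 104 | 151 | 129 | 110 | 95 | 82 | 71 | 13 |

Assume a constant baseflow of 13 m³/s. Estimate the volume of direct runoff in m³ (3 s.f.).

Direct-runoff ordinates (Q − Q_b): 0.0, 14.0, 34.0, 91.0, 138.0, 116.0, 97.0, 82.0, 69.0, 58.0, 0.0 m³/s.
ΣQ_DR = 699.0 m³/s.
With Δt = 0.5 h = 1800 s, V = ΣQ_DR · Δt = 699.0 × 1800 = 1.26 × 10^6 m³.

V ≈ 1.26 × 10^6 m³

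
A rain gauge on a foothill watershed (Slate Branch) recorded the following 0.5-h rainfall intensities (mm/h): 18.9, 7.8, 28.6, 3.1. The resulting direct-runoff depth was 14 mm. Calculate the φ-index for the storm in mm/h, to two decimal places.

Only the 2 blocks with intensity above φ contribute runoff: 18.9, 28.6 mm/h.
Σ(I−φ)·Δt = d  ⇒  (18.9+28.6 − 2φ)·0.5 = 14
φ = (47.50 − 14/0.5) / 2 = 9.75 mm/h.

φ ≈ 9.75 mm/h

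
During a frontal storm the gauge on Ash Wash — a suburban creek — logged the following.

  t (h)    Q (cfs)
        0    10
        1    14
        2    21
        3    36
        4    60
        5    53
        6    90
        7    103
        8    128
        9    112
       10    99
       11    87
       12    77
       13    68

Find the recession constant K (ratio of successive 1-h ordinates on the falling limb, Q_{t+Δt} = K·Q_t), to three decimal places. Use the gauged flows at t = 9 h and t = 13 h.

Using the recession-limb readings at t = 9 h and t = 13 h: Q falls from 112 to 68 cfs over 4 intervals.
K = (Q₂/Q₁)^(1/4) = (68/112)^(1/4) = 0.883.

K ≈ 0.883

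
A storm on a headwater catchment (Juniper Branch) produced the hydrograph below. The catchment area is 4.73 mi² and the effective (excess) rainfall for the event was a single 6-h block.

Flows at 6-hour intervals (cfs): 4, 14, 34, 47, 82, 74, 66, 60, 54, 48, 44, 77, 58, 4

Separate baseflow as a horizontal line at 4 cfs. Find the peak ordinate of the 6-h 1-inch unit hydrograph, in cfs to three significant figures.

Direct runoff: 0.0, 10.0, 30.0, 43.0, 78.0, 70.0, 62.0, 56.0, 50.0, 44.0, 40.0, 73.0, 54.0, 0.0 cfs; ΣQ_DR = 610.0 cfs, peak = 78.0 cfs.
Runoff depth d = ΣQ_DR·Δt / A = 610.0 × 21600 / (4.73 mi²) = 1.199 in.
The 1-inch UH is the DRH scaled by (1 in)/d, so U_p = 78.0 × 1/1.199 = 65.1 cfs.

U_p ≈ 65.1 cfs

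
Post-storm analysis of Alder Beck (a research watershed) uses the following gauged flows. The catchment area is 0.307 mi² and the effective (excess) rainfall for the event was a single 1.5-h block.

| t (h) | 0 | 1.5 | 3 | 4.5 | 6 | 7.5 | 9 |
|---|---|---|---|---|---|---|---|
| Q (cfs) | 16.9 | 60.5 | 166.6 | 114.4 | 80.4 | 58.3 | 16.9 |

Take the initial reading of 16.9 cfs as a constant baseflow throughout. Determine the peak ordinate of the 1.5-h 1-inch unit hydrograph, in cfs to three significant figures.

U_p ≈ 50.0 cfs

Direct runoff: 0.0, 43.6, 149.7, 97.5, 63.5, 41.4, 0.0 cfs; ΣQ_DR = 395.7 cfs, peak = 149.7 cfs.
Runoff depth d = ΣQ_DR·Δt / A = 395.7 × 5400 / (0.307 mi²) = 2.996 in.
The 1-inch UH is the DRH scaled by (1 in)/d, so U_p = 149.7 × 1/2.996 = 50.0 cfs.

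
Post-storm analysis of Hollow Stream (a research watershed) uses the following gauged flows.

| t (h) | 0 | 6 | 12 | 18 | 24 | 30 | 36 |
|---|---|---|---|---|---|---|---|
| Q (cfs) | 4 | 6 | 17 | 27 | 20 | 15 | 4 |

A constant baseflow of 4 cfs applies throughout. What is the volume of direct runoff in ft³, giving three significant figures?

V ≈ 1.40 × 10^6 ft³

Direct-runoff ordinates (Q − Q_b): 0.0, 2.0, 13.0, 23.0, 16.0, 11.0, 0.0 cfs.
ΣQ_DR = 65.00 cfs.
With Δt = 6 h = 21600 s, V = ΣQ_DR · Δt = 65.00 × 21600 = 1.40 × 10^6 ft³.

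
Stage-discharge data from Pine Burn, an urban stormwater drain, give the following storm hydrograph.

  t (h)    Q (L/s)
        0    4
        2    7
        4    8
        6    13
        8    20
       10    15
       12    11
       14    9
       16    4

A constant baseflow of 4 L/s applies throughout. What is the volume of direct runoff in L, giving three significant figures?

V ≈ 3.96 × 10^5 L

Direct-runoff ordinates (Q − Q_b): 0.0, 3.0, 4.0, 9.0, 16.0, 11.0, 7.0, 5.0, 0.0 L/s.
ΣQ_DR = 55.00 L/s.
With Δt = 2 h = 7200 s, V = ΣQ_DR · Δt = 55.00 × 7200 = 3.96 × 10^5 L.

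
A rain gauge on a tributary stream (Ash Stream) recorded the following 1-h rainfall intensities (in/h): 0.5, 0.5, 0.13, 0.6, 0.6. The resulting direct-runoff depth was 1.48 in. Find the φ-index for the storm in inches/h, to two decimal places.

φ ≈ 0.18 in/h

Only the 4 blocks with intensity above φ contribute runoff: 0.5, 0.5, 0.6, 0.6 in/h.
Σ(I−φ)·Δt = d  ⇒  (0.5+0.5+0.6+0.6 − 4φ)·1 = 1.48
φ = (2.200 − 1.48/1) / 4 = 0.18 in/h.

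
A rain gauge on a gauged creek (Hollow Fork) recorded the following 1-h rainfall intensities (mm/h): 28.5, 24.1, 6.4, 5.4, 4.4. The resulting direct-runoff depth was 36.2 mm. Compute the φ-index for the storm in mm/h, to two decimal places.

φ ≈ 8.20 mm/h

Only the 2 blocks with intensity above φ contribute runoff: 28.5, 24.1 mm/h.
Σ(I−φ)·Δt = d  ⇒  (28.5+24.1 − 2φ)·1 = 36.2
φ = (52.60 − 36.2/1) / 2 = 8.20 mm/h.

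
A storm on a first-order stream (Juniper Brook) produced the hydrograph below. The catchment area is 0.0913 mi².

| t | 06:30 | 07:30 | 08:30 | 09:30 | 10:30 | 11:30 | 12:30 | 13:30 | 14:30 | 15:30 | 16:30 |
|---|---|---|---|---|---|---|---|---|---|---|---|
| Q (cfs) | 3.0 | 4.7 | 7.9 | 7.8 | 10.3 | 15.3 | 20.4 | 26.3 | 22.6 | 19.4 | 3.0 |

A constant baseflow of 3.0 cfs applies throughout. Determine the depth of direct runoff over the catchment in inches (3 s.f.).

Direct runoff: 0.0, 1.7, 4.9, 4.8, 7.3, 12.3, 17.4, 23.3, 19.6, 16.4, 0.0 cfs; ΣQ_DR = 107.7 cfs.
V = ΣQ_DR · Δt = 107.7 × 3600 s = 3.877 × 10^5 ft³.
Over A = 0.0913 mi², depth = V / A = 1.83 in.

d ≈ 1.83 in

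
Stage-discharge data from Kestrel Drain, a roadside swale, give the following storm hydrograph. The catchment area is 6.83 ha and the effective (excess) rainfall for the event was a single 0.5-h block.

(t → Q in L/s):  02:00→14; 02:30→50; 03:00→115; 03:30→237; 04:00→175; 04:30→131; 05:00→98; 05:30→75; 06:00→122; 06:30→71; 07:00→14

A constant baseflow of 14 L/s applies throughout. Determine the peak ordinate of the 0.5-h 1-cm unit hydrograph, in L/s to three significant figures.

Direct runoff: 0.0, 36.0, 101.0, 223.0, 161.0, 117.0, 84.0, 61.0, 108.0, 57.0, 0.0 L/s; ΣQ_DR = 948.0 L/s, peak = 223.0 L/s.
Runoff depth d = ΣQ_DR·Δt / A = 948.0 × 1800 / (6.83 ha) = 24.98 mm.
The 1-cm UH is the DRH scaled by (10 mm)/d, so U_p = 223.0 × 10/24.98 = 89.3 L/s.

U_p ≈ 89.3 L/s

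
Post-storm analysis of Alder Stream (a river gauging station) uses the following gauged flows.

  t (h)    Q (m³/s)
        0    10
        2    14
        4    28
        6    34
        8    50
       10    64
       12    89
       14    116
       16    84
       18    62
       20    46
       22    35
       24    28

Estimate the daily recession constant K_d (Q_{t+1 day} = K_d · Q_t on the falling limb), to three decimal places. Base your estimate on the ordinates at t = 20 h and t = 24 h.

K_d ≈ 0.051

Between t = 20 h and t = 24 h the flow falls from 46 to 28 m³/s over 2×2 h = 4 h.
Per-interval ratio K = (28/46)^(1/2) = 0.7802; K_d = K^(24/2) = 0.051.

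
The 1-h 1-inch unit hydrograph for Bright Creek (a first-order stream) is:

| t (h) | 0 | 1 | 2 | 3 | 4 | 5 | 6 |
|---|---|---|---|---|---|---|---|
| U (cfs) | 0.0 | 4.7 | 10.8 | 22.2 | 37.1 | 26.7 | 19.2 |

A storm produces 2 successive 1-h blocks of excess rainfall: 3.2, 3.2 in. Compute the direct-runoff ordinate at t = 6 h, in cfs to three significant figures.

Q ≈ 147 cfs

By discrete convolution, Q_j = Σ (P_i / 1 in) · U_{j−i}.
At t = 6 h (j=6): Q = (3.2/1)·19.2 + (3.2/1)·26.7 = 147 cfs.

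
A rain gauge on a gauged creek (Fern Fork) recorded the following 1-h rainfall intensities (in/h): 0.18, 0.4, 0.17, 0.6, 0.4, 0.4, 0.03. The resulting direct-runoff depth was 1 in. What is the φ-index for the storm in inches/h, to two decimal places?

φ ≈ 0.20 in/h

Only the 4 blocks with intensity above φ contribute runoff: 0.4, 0.6, 0.4, 0.4 in/h.
Σ(I−φ)·Δt = d  ⇒  (0.4+0.6+0.4+0.4 − 4φ)·1 = 1
φ = (1.800 − 1/1) / 4 = 0.20 in/h.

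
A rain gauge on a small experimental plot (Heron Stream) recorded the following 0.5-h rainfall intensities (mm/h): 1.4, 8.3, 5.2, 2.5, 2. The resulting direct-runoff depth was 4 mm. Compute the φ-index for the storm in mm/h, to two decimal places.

φ ≈ 2.75 mm/h

Only the 2 blocks with intensity above φ contribute runoff: 8.3, 5.2 mm/h.
Σ(I−φ)·Δt = d  ⇒  (8.3+5.2 − 2φ)·0.5 = 4
φ = (13.50 − 4/0.5) / 2 = 2.75 mm/h.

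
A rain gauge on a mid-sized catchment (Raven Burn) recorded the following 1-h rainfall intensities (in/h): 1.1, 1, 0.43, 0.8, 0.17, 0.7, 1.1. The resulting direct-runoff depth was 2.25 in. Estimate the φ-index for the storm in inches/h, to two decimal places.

Only the 5 blocks with intensity above φ contribute runoff: 1.1, 1, 0.8, 0.7, 1.1 in/h.
Σ(I−φ)·Δt = d  ⇒  (1.1+1+0.8+0.7+1.1 − 5φ)·1 = 2.25
φ = (4.700 − 2.25/1) / 5 = 0.49 in/h.

φ ≈ 0.49 in/h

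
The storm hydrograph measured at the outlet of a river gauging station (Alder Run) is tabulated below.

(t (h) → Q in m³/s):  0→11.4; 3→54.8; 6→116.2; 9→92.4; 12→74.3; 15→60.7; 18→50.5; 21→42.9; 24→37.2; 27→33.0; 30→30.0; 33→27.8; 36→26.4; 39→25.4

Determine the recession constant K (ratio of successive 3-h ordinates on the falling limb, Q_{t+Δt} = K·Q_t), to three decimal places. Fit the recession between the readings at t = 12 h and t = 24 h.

K ≈ 0.841

Using the recession-limb readings at t = 12 h and t = 24 h: Q falls from 74.3 to 37.2 m³/s over 4 intervals.
K = (Q₂/Q₁)^(1/4) = (37.2/74.3)^(1/4) = 0.841.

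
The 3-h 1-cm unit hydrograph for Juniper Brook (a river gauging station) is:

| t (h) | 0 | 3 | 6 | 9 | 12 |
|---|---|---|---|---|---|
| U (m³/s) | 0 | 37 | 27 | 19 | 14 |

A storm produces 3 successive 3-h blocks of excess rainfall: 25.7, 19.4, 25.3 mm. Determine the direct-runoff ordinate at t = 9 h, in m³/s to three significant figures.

By discrete convolution, Q_j = Σ (P_i / 10 mm) · U_{j−i}.
At t = 9 h (j=3): Q = (25.7/10)·19 + (19.4/10)·27 + (25.3/10)·37 = 195 m³/s.

Q ≈ 195 m³/s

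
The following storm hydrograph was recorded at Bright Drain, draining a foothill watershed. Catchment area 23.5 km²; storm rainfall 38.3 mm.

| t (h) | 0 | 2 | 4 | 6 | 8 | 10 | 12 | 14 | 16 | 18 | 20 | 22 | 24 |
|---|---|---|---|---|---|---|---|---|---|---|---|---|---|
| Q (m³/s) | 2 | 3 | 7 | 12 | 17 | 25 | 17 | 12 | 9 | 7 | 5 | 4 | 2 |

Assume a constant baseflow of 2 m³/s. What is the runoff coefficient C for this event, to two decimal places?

ΣQ_DR = 96.00 m³/s; V = ΣQ_DR·Δt = 6.912 × 10^5 m³.
Runoff depth d = V / A = 29.41 mm.
C = d / P = 29.41 / 38.3 = 0.77.

C ≈ 0.77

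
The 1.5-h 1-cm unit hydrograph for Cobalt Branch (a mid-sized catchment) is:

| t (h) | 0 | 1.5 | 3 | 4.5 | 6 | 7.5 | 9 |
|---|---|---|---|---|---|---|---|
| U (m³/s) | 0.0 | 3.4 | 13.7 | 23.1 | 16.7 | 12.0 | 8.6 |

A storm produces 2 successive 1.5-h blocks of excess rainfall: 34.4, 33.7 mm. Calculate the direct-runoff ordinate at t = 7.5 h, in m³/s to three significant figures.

Q ≈ 97.6 m³/s

By discrete convolution, Q_j = Σ (P_i / 10 mm) · U_{j−i}.
At t = 7.5 h (j=5): Q = (34.4/10)·12.0 + (33.7/10)·16.7 = 97.6 m³/s.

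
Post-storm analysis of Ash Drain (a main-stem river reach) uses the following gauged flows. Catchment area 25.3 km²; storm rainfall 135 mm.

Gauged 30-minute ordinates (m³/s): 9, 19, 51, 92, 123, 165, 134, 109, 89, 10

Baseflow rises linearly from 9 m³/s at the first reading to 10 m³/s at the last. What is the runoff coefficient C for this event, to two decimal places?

C ≈ 0.37

ΣQ_DR = 706.0 m³/s; V = ΣQ_DR·Δt = 1.271 × 10^6 m³.
Runoff depth d = V / A = 50.23 mm.
C = d / P = 50.23 / 135 = 0.37.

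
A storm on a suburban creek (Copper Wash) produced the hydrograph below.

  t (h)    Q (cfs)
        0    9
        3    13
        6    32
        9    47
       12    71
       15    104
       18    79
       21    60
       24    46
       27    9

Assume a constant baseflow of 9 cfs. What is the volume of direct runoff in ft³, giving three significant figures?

Direct-runoff ordinates (Q − Q_b): 0.0, 4.0, 23.0, 38.0, 62.0, 95.0, 70.0, 51.0, 37.0, 0.0 cfs.
ΣQ_DR = 380.0 cfs.
With Δt = 3 h = 10800 s, V = ΣQ_DR · Δt = 380.0 × 10800 = 4.10 × 10^6 ft³.

V ≈ 4.10 × 10^6 ft³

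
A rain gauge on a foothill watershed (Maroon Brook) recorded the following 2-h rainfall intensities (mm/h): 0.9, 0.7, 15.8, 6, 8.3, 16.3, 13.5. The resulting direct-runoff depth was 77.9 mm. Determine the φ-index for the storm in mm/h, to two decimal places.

φ ≈ 4.19 mm/h

Only the 5 blocks with intensity above φ contribute runoff: 15.8, 6, 8.3, 16.3, 13.5 mm/h.
Σ(I−φ)·Δt = d  ⇒  (15.8+6+8.3+16.3+13.5 − 5φ)·2 = 77.9
φ = (59.90 − 77.9/2) / 5 = 4.19 mm/h.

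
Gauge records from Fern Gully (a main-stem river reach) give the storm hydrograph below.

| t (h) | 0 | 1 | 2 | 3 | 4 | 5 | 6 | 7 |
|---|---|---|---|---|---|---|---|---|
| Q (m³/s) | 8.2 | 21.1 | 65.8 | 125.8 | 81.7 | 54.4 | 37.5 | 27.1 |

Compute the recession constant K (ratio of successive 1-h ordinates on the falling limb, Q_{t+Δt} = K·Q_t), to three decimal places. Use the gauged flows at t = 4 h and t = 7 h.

K ≈ 0.692

Using the recession-limb readings at t = 4 h and t = 7 h: Q falls from 81.7 to 27.1 m³/s over 3 intervals.
K = (Q₂/Q₁)^(1/3) = (27.1/81.7)^(1/3) = 0.692.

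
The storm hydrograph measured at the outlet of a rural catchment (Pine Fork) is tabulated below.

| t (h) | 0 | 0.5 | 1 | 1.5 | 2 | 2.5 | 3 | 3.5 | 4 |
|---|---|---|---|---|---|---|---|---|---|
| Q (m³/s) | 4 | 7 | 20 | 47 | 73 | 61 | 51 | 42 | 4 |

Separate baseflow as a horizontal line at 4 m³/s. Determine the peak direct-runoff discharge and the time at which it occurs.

Subtracting baseflow gives direct-runoff ordinates: 0.0, 3.0, 16.0, 43.0, 69.0, 57.0, 47.0, 38.0, 0.0 m³/s.
The maximum is 69.0 m³/s, occurring at the reading for t = 2 h.

Q_p = 69.0 m³/s at t = 2 h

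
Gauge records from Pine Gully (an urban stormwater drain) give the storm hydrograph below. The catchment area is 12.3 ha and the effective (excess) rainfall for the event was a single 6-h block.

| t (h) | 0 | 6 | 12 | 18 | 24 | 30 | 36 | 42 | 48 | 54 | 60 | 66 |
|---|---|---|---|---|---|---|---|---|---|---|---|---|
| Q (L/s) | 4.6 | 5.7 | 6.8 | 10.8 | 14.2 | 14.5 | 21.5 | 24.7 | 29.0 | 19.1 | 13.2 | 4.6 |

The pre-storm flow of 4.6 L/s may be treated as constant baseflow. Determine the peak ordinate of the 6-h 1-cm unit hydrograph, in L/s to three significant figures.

Direct runoff: 0.0, 1.1, 2.2, 6.2, 9.6, 9.9, 16.9, 20.1, 24.4, 14.5, 8.6, 0.0 L/s; ΣQ_DR = 113.5 L/s, peak = 24.4 L/s.
Runoff depth d = ΣQ_DR·Δt / A = 113.5 × 21600 / (12.3 ha) = 19.93 mm.
The 1-cm UH is the DRH scaled by (10 mm)/d, so U_p = 24.4 × 10/19.93 = 12.2 L/s.

U_p ≈ 12.2 L/s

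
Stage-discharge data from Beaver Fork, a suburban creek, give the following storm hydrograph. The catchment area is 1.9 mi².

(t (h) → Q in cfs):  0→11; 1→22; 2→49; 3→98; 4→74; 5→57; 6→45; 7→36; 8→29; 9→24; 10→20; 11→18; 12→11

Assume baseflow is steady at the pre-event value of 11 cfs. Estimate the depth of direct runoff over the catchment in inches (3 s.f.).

d ≈ 0.286 in

Direct runoff: 0.0, 11.0, 38.0, 87.0, 63.0, 46.0, 34.0, 25.0, 18.0, 13.0, 9.0, 7.0, 0.0 cfs; ΣQ_DR = 351.0 cfs.
V = ΣQ_DR · Δt = 351.0 × 3600 s = 1.264 × 10^6 ft³.
Over A = 1.9 mi², depth = V / A = 0.286 in.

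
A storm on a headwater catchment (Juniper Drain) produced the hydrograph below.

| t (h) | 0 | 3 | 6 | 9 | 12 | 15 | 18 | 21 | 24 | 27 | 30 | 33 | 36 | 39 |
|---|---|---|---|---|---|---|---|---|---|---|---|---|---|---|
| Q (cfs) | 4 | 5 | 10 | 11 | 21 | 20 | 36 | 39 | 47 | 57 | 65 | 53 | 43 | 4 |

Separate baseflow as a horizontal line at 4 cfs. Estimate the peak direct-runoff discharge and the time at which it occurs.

Q_p = 61.0 cfs at t = 30 h

Subtracting baseflow gives direct-runoff ordinates: 0.0, 1.0, 6.0, 7.0, 17.0, 16.0, 32.0, 35.0, 43.0, 53.0, 61.0, 49.0, 39.0, 0.0 cfs.
The maximum is 61.0 cfs, occurring at the reading for t = 30 h.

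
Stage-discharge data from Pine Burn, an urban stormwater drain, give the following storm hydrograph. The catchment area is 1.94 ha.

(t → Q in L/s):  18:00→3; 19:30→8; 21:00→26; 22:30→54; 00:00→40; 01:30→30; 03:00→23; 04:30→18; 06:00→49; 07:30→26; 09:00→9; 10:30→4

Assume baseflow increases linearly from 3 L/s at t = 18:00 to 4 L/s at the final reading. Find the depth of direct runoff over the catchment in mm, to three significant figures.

Direct runoff: 0.00, 4.91, 22.82, 50.73, 36.64, 26.55, 19.45, 14.36, 45.27, 22.18, 5.09, 0.00 L/s; ΣQ_DR = 248.0 L/s.
V = ΣQ_DR · Δt = 248.0 × 5400 s = 1.339 × 10^6 L.
Over A = 1.94 ha, depth = V / A = 69.0 mm.

d ≈ 69.0 mm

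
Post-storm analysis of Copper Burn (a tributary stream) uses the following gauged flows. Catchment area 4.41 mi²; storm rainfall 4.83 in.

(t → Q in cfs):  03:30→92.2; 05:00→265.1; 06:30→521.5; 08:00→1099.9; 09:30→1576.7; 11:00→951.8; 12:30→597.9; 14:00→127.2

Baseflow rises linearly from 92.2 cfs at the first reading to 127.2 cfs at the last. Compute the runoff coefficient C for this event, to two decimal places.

C ≈ 0.48

ΣQ_DR = 4355 cfs; V = ΣQ_DR·Δt = 2.352 × 10^7 ft³.
Runoff depth d = V / A = 2.295 in.
C = d / P = 2.295 / 4.83 = 0.48.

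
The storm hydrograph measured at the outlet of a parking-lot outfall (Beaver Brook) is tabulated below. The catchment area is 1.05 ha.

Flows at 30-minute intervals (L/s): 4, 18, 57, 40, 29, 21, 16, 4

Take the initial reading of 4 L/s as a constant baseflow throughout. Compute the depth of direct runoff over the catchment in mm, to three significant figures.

Direct runoff: 0.0, 14.0, 53.0, 36.0, 25.0, 17.0, 12.0, 0.0 L/s; ΣQ_DR = 157.0 L/s.
V = ΣQ_DR · Δt = 157.0 × 1800 s = 2.826 × 10^5 L.
Over A = 1.05 ha, depth = V / A = 26.9 mm.

d ≈ 26.9 mm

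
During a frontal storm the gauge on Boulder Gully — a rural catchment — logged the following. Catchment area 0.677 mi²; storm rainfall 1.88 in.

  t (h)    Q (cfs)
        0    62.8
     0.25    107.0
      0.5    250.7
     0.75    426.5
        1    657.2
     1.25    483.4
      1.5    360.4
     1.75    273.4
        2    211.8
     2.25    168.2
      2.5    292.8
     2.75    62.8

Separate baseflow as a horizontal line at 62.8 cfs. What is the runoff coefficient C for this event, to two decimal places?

C ≈ 0.79

ΣQ_DR = 2603 cfs; V = ΣQ_DR·Δt = 2.343 × 10^6 ft³.
Runoff depth d = V / A = 1.490 in.
C = d / P = 1.490 / 1.88 = 0.79.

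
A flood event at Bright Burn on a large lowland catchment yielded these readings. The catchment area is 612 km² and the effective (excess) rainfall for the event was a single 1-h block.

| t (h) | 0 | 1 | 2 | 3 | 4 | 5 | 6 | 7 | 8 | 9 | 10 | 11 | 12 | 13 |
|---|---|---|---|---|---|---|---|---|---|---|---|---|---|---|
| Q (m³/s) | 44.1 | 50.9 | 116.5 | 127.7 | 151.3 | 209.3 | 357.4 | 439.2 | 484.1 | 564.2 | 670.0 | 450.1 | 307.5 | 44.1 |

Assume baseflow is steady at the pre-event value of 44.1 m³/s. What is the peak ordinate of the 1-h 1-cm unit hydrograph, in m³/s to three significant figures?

U_p ≈ 313 m³/s

Direct runoff: 0.0, 6.8, 72.4, 83.6, 107.2, 165.2, 313.3, 395.1, 440.0, 520.1, 625.9, 406.0, 263.4, 0.0 m³/s; ΣQ_DR = 3399 m³/s, peak = 625.9 m³/s.
Runoff depth d = ΣQ_DR·Δt / A = 3399 × 3600 / (612 km²) = 19.99 mm.
The 1-cm UH is the DRH scaled by (10 mm)/d, so U_p = 625.9 × 10/19.99 = 313 m³/s.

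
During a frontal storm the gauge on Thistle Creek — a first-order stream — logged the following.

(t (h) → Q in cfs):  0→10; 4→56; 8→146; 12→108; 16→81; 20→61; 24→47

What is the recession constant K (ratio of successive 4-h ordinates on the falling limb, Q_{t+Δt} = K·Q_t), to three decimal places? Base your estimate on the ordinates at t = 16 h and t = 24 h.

K ≈ 0.762

Using the recession-limb readings at t = 16 h and t = 24 h: Q falls from 81 to 47 cfs over 2 intervals.
K = (Q₂/Q₁)^(1/2) = (47/81)^(1/2) = 0.762.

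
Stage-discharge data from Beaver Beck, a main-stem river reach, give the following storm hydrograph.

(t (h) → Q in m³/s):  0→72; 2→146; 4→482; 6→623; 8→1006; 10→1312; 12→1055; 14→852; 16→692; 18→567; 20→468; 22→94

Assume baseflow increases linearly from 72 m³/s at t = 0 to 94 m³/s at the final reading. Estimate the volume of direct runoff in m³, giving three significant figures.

V ≈ 4.59 × 10^7 m³

Direct-runoff ordinates (Q − Q_b): 0.00, 72.00, 406.00, 545.00, 926.00, 1230.00, 971.00, 766.00, 604.00, 477.00, 376.00, 0.00 m³/s.
ΣQ_DR = 6373 m³/s.
With Δt = 2 h = 7200 s, V = ΣQ_DR · Δt = 6373 × 7200 = 4.59 × 10^7 m³.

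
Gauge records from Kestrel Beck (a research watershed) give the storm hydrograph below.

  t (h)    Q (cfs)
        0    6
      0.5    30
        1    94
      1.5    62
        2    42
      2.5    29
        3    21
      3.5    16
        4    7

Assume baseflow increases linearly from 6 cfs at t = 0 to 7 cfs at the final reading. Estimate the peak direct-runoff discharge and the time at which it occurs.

Subtracting baseflow gives direct-runoff ordinates: 0.00, 23.88, 87.75, 55.62, 35.50, 22.38, 14.25, 9.12, 0.00 cfs.
The maximum is 87.75 cfs, occurring at the reading for t = 1 h.

Q_p = 87.75 cfs at t = 1 h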